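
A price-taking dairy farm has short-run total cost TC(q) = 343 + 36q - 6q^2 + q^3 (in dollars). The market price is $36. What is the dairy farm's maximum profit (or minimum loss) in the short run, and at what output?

Profit = -$311 at q = 4

AVC = 36 - 6q + q^2 has its minimum $27 at q = 3; price $36 clears that bar, so the firm operates.
With MC = 36 - 12q + 3q^2, P = MC on the upward-sloping part at q* = 4.
TR = 36·4 = 144. TC = 343 + 112 = 455. Profit = 144 − 455 = -$311.
Shutting down would mean losing the fixed cost of $343, so operating at a loss of $311 is better by $32.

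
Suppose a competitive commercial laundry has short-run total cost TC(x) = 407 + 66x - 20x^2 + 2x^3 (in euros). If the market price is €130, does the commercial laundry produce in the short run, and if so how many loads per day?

Produce at x = 8

From TC, MC = TC'(x) = 66 - 40x + 6x^2 and AVC = VC/x = 66 - 20x + 2x^2.
AVC hits its minimum where MC = AVC, at x = 5, giving min AVC = 66 - 20·5 + 2·5^2 = €16.
P = €130 exceeds min AVC = €16, so the firm stays open.
P = MC gives -64 - 40x + 6x^2 = 0, with roots -4/3 and 8. Take the larger (rising MC): x* = 8.
Check: AVC at x = 8 is €34 ≤ P, so revenue covers variable cost.
Profit = P·x − TC = 130·8 − 679 = €361.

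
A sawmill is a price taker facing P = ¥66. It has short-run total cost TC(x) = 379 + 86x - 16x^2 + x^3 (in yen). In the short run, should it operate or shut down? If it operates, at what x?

Strip out fixed cost: VC = 86x - 16x^2 + x^3. Then AVC = 86 - 16x + x^2 and MC = 86 - 32x + 3x^2.
AVC hits its minimum where MC = AVC, at x = 8, giving min AVC = 86 - 16·8 + 8^2 = ¥22.
P = ¥66 exceeds min AVC = ¥22, so the firm stays open.
Set P = MC: 66 = 86 - 32x + 3x^2 → 20 - 32x + 3x^2 = 0. The roots are x = 2/3 and x = 10; the profit-maximizing output is on the rising part of MC, so x* = 10.
Check: AVC at x = 10 is ¥26 ≤ P, so revenue covers variable cost.
Profit = P·x − TC = 66·10 − 639 = ¥21.

Produce at x = 10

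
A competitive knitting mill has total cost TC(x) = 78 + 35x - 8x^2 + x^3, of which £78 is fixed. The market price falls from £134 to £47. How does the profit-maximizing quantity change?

MC = 35 - 16x + 3x^2; the shutdown threshold is min AVC = £19 (at x = 4).
With P = £134 above the shutdown price, P = MC gives x = 9.
At P = £47 ≥ min AVC, set P = MC: x = 6. The firm stays open but cuts output.

Output falls from 9 to 6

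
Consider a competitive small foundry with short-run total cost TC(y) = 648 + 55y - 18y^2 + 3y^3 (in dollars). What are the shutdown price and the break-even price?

Shutdown price = $28; break-even price = $163

Shutdown price = min AVC. AVC = 55 - 18y + 3y^2, with vertex at y = 3 and minimum $28.
ATC = 648/y + 55 - 18y + 3y^2. Setting dATC/dy = −648/y^2 − 18 + 6y = 0 gives y = 6 (since 6·6^3 − 18·6^2 = 648).
min ATC = 648/6 + 55 − 18·6 + 3·6^2 = $163. That is the break-even price.
Between these two prices the firm operates at a loss; above $163 it earns a profit.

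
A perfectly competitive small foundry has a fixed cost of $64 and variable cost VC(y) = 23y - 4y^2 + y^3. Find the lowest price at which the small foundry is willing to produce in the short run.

$19 per unit

The firm shuts down when price falls below the minimum of average variable cost. AVC = VC/y = 23 - 4y + y^2.
At the minimum of AVC, MC = AVC. MC = 23 - 8y + 3y^2; setting MC = AVC gives 2y^2 - 4y = 0, so y = 2. min AVC = 19.
So the shutdown price is $19.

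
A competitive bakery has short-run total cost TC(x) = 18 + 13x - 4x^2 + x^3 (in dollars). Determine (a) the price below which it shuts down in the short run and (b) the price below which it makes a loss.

Shutdown price = $9; break-even price = $16

Shutdown price = min AVC. AVC = 13 - 4x + x^2, with vertex at x = 2 and minimum $9.
ATC = 18/x + 13 - 4x + x^2. Setting dATC/dx = −18/x^2 − 4 + 2x = 0 gives x = 3 (since 2·3^3 − 4·3^2 = 18).
min ATC = 18/3 + 13 − 4·3 + 3^2 = $16. That is the break-even price.
For $9 ≤ P < $16 the firm produces at a loss; below $9 it shuts down.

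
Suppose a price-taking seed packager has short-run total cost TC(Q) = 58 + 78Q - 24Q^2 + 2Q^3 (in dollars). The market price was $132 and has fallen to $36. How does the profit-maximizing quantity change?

AVC = 78 - 24Q + 2Q^2, minimized at Q = 6 where min AVC = $6. MC = 78 - 48Q + 6Q^2.
At P = $132 ≥ min AVC, set P = MC on the rising branch: Q = 9.
At P = $36 ≥ min AVC, set P = MC: Q = 7. The firm stays open but cuts output.

Output falls from 9 to 7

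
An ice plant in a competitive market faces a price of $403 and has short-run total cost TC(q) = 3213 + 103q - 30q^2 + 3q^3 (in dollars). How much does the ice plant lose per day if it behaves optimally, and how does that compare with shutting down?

Profit = -$213 at q = 10

AVC = 103 - 30q + 3q^2; min AVC = $28 at q = 5. Since P = $403 ≥ min AVC, the firm produces.
MC = 103 - 60q + 9q^2. Setting P = MC and taking the root on the rising branch gives q* = 10.
TR = 403·10 = 4030. TC = 3213 + 1030 = 4243. Profit = 4030 − 4243 = -$213.
Shutting down would mean losing the fixed cost of $3213, so operating at a loss of $213 is better by $3000.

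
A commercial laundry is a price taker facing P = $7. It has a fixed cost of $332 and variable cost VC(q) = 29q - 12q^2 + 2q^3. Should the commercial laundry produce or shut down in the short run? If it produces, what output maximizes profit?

Shut down

Strip out fixed cost: VC = 29q - 12q^2 + 2q^3. Then AVC = 29 - 12q + 2q^2 and MC = 29 - 24q + 6q^2.
The AVC parabola has its vertex at q = 12/4 = 3, where AVC = 29 - 12·3 + 2·3^2 = $11.
Since P = $7 < min AVC = $11, price fails to cover variable cost at any output.
Best response: produce nothing and absorb the $332 fixed cost.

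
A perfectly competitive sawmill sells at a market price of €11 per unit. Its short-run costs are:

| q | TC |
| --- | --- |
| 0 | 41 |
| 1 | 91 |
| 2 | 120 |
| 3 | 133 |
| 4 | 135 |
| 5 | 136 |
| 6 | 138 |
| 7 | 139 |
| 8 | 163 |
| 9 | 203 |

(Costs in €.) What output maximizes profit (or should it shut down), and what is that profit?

q = 0 (shut down); profit = -€41

Profit at each row (π = 11q − TC): q=0: -41; q=1: -80; q=2: -98; q=3: -100; q=4: -91; q=5: -81; q=6: -72; q=7: -62; q=8: -75; q=9: -104.
Profit is highest at q = 0. Equivalently, the lowest AVC in the table is 98/7 ≈ €14 at q = 7, and P = €11 falls below it — price never covers variable cost, so the firm shuts down and loses only its fixed cost.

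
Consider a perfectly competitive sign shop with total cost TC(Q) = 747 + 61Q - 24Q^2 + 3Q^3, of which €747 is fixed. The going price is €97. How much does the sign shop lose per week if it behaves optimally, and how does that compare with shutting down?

Profit = -€315 at Q = 6

AVC = 61 - 24Q + 3Q^2 has its minimum €13 at Q = 4; price €97 clears that bar, so the firm operates.
MC = 61 - 48Q + 9Q^2. Setting P = MC and taking the root on the rising branch gives Q* = 6.
TR = 97·6 = 582. TC = 747 + 150 = 897. Profit = 582 − 897 = -€315.
Shutting down would mean losing the fixed cost of €747, so operating at a loss of €315 is better by €432.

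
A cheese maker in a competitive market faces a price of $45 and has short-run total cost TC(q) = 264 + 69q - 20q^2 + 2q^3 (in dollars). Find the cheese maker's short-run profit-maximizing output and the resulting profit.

AVC = 69 - 20q + 2q^2 has its minimum $19 at q = 5; price $45 clears that bar, so the firm operates.
With MC = 69 - 40q + 6q^2, P = MC on the upward-sloping part at q* = 6.
TR = 45·6 = 270. TC = 264 + 126 = 390. Profit = 270 − 390 = -$120.
Shutting down would mean losing the fixed cost of $264, so operating at a loss of $120 is better by $144.

Profit = -$120 at q = 6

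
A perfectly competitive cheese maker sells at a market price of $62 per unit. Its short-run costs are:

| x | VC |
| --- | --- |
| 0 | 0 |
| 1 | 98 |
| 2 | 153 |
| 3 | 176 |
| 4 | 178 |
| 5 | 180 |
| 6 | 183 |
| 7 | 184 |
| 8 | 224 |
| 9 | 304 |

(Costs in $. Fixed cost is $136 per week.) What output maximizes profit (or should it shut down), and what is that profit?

x = 8; profit = $136

Profit at each row (π = 62x − TC): x=0: -136; x=1: -172; x=2: -165; x=3: -126; x=4: -66; x=5: -6; x=6: 53; x=7: 114; x=8: 136; x=9: 118.
Profit is maximized at x = 8. AVC there is 224/8 = $28 ≤ P, so producing beats shutting down (which would give -$136).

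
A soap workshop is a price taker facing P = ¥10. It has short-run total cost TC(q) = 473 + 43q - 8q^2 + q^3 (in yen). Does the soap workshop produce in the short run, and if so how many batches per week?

Shut down

From TC, MC = TC'(q) = 43 - 16q + 3q^2 and AVC = VC/q = 43 - 8q + q^2.
AVC is minimized where dAVC/dq = -8 + 2q = 0, at q = 4; min AVC = 43 - 8·4 + 4^2 = ¥27.
P = ¥10 lies below min AVC = ¥27; no output level covers variable cost.
Shutting down limits the loss to fixed cost, ¥473.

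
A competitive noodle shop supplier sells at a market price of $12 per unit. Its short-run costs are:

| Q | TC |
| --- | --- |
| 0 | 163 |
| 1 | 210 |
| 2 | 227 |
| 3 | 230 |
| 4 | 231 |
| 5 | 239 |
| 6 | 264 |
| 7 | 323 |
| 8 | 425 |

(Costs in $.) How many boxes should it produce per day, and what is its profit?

Compute π = P·Q − TC at each output: Q=0: -163; Q=1: -198; Q=2: -203; Q=3: -194; Q=4: -183; Q=5: -179; Q=6: -192; Q=7: -239; Q=8: -329.
Profit is highest at Q = 0. Equivalently, the lowest AVC in the table is 76/5 ≈ $15.20 at Q = 5, and P = $12 falls below it — price never covers variable cost, so the firm shuts down and loses only its fixed cost.

Q = 0 (shut down); profit = -$163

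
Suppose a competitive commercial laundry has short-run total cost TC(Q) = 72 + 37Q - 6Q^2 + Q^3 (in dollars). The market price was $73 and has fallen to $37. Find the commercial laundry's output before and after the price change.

Output falls from 6 to 4

AVC = 37 - 6Q + Q^2, minimized at Q = 3 where min AVC = $28. MC = 37 - 12Q + 3Q^2.
With P = $73 above the shutdown price, P = MC gives Q = 6.
At P = $37 ≥ min AVC, set P = MC: Q = 4. The firm stays open but cuts output.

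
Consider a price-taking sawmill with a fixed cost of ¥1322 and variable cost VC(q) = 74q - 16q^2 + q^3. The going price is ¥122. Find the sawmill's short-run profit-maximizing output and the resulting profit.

AVC = 74 - 16q + q^2; min AVC = ¥10 at q = 8. Since P = ¥122 ≥ min AVC, the firm produces.
MC = 74 - 32q + 3q^2. Setting P = MC and taking the root on the rising branch gives q* = 12.
TR = 122·12 = 1464. TC = 1322 + 312 = 1634. Profit = 1464 − 1634 = -¥170.
By producing, the firm covers all variable cost plus ¥1152 of fixed cost; shutting down would lose the full ¥1322.

Profit = -¥170 at q = 12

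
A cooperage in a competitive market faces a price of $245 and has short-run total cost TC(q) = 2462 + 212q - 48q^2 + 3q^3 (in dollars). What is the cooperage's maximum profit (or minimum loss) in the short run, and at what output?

AVC = 212 - 48q + 3q^2 has its minimum $20 at q = 8; price $245 clears that bar, so the firm operates.
With MC = 212 - 96q + 9q^2, P = MC on the upward-sloping part at q* = 11.
TR = 245·11 = 2695. TC = 2462 + 517 = 2979. Profit = 2695 − 2979 = -$284.
That loss of $284 beats the $2462 the firm would lose by shutting down; producing recovers $2178 of fixed cost.

Profit = -$284 at q = 11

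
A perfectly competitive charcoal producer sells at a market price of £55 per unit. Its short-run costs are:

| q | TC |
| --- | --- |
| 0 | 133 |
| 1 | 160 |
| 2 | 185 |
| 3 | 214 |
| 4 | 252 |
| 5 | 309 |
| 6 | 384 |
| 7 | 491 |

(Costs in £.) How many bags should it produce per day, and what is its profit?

q = 4; profit = -£32

Compute π = P·q − TC at each output: q=0: -133; q=1: -105; q=2: -75; q=3: -49; q=4: -32; q=5: -34; q=6: -54; q=7: -106.
Profit is maximized at q = 4. AVC there is 119/4 = £29.75 ≤ P, so producing beats shutting down (which would give -£133).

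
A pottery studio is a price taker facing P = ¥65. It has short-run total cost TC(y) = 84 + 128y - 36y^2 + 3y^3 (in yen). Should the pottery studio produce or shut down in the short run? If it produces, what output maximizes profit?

Produce at y = 7

From TC, MC = TC'(y) = 128 - 72y + 9y^2 and AVC = VC/y = 128 - 36y + 3y^2.
The AVC parabola has its vertex at y = 36/6 = 6, where AVC = 128 - 36·6 + 3·6^2 = ¥20.
P = ¥65 exceeds min AVC = ¥20, so the firm stays open.
Set P = MC: 65 = 128 - 72y + 9y^2 → 63 - 72y + 9y^2 = 0. The roots are y = 1 and y = 7; the profit-maximizing output is on the rising part of MC, so y* = 7.
Check: AVC at y = 7 is ¥23 ≤ P, so revenue covers variable cost.
Profit = P·y − TC = 65·7 − 245 = ¥210.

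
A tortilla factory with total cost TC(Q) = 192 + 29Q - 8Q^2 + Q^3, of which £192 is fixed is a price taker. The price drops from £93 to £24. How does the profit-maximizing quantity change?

AVC = 29 - 8Q + Q^2, minimized at Q = 4 where min AVC = £13. MC = 29 - 16Q + 3Q^2.
With P = £93 above the shutdown price, P = MC gives Q = 8.
At P = £24 ≥ min AVC, set P = MC: Q = 5. The firm stays open but cuts output.

Output falls from 8 to 5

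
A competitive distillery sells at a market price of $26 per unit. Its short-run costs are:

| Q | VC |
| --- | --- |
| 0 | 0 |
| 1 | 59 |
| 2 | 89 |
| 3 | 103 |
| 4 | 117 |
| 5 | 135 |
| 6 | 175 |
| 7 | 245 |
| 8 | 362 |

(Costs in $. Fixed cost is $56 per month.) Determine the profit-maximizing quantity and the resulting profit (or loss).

Q = 0 (shut down); profit = -$56

Compute π = P·Q − TC at each output: Q=0: -56; Q=1: -89; Q=2: -93; Q=3: -81; Q=4: -69; Q=5: -61; Q=6: -75; Q=7: -119; Q=8: -210.
Profit is highest at Q = 0. Equivalently, the lowest AVC in the table is 135/5 ≈ $27 at Q = 5, and P = $26 falls below it — price never covers variable cost, so the firm shuts down and loses only its fixed cost.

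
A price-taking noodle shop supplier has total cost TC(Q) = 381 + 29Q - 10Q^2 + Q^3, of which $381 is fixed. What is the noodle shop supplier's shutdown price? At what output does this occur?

The shutdown price is the minimum of AVC. VC = 29Q - 10Q^2 + Q^3, so AVC = 29 - 10Q + Q^2.
At the minimum of AVC, MC = AVC. MC = 29 - 20Q + 3Q^2; setting MC = AVC gives 2Q^2 - 10Q = 0, so Q = 5. min AVC = 4.
For P < $4 the firm produces nothing.

$4 per unit, at Q = 5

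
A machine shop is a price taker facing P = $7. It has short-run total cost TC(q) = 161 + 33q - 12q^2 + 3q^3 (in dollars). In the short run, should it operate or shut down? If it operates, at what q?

From TC, MC = TC'(q) = 33 - 24q + 9q^2 and AVC = VC/q = 33 - 12q + 3q^2.
The AVC parabola has its vertex at q = 12/6 = 2, where AVC = 33 - 12·2 + 3·2^2 = $21.
P = $7 lies below min AVC = $21; no output level covers variable cost.
Best response: produce nothing and absorb the $161 fixed cost.

Shut down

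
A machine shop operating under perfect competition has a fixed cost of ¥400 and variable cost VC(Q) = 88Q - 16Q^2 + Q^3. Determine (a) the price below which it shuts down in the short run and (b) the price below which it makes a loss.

AVC = 88 - 16Q + Q^2; minimized at Q = 8, giving min AVC = ¥24. That is the shutdown price.
ATC = 400/Q + 88 - 16Q + Q^2. Setting dATC/dQ = −400/Q^2 − 16 + 2Q = 0 gives Q = 10 (since 2·10^3 − 16·10^2 = 400).
min ATC = 400/10 + 88 − 16·10 + 10^2 = ¥68. That is the break-even price.
For ¥24 ≤ P < ¥68 the firm produces at a loss; below ¥24 it shuts down.

Shutdown price = ¥24; break-even price = ¥68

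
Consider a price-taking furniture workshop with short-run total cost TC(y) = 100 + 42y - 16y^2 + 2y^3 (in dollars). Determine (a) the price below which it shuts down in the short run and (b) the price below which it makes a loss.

AVC = 42 - 16y + 2y^2; minimized at y = 4, giving min AVC = $10. That is the shutdown price.
ATC = 100/y + 42 - 16y + 2y^2. Setting dATC/dy = −100/y^2 − 16 + 4y = 0 gives y = 5 (since 4·5^3 − 16·5^2 = 100).
min ATC = 100/5 + 42 − 16·5 + 2·5^2 = $32. That is the break-even price.
For $10 ≤ P < $32 the firm produces at a loss; below $10 it shuts down.

Shutdown price = $10; break-even price = $32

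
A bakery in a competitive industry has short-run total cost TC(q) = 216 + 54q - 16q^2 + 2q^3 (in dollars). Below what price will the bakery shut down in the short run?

$22 per unit

The shutdown price is the minimum of AVC. VC = 54q - 16q^2 + 2q^3, so AVC = 54 - 16q + 2q^2.
At the minimum of AVC, MC = AVC. MC = 54 - 32q + 6q^2; setting MC = AVC gives 4q^2 - 16q = 0, so q = 4. min AVC = 22.
So the shutdown price is $22.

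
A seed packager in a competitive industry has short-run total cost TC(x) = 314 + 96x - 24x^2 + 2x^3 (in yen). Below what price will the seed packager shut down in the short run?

Short-run supply begins at min AVC. From VC = 96x - 24x^2 + 2x^3, AVC = 96 - 24x + 2x^2.
dAVC/dx = -24 + 4x = 0 gives x = 6. min AVC = 96 - 24·6 + 2·6^2 = 24.
So the shutdown price is ¥24.

¥24 per unit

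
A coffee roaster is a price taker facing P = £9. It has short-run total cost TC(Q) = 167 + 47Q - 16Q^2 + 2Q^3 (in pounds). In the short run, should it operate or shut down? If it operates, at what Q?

Shut down

Variable cost is VC = 47Q - 16Q^2 + 2Q^3, so AVC = VC/Q = 47 - 16Q + 2Q^2 and MC = dTC/dQ = 47 - 32Q + 6Q^2.
AVC hits its minimum where MC = AVC, at Q = 4, giving min AVC = 47 - 16·4 + 2·4^2 = £15.
With P < min AVC (£9 < £15), every unit sold adds to the loss.
Shutting down limits the loss to fixed cost, £167.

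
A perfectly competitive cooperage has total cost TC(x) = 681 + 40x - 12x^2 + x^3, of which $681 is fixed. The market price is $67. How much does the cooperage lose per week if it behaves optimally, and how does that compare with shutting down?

Profit = -$195 at x = 9

AVC = 40 - 12x + x^2 has its minimum $4 at x = 6; price $67 clears that bar, so the firm operates.
With MC = 40 - 24x + 3x^2, P = MC on the upward-sloping part at x* = 9.
TR = 67·9 = 603. TC = 681 + 117 = 798. Profit = 603 − 798 = -$195.
That loss of $195 beats the $681 the firm would lose by shutting down; producing recovers $486 of fixed cost.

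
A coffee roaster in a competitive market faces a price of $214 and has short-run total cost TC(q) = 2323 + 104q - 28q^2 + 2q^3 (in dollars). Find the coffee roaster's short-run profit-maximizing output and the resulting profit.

AVC = 104 - 28q + 2q^2; min AVC = $6 at q = 7. Since P = $214 ≥ min AVC, the firm produces.
With MC = 104 - 56q + 6q^2, P = MC on the upward-sloping part at q* = 11.
TR = 214·11 = 2354. TC = 2323 + 418 = 2741. Profit = 2354 − 2741 = -$387.
By producing, the firm covers all variable cost plus $1936 of fixed cost; shutting down would lose the full $2323.

Profit = -$387 at q = 11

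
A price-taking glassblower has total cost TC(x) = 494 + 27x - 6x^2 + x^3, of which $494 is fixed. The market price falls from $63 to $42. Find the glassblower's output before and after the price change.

AVC = 27 - 6x + x^2, minimized at x = 3 where min AVC = $18. MC = 27 - 12x + 3x^2.
With P = $63 above the shutdown price, P = MC gives x = 6.
At P = $42 ≥ min AVC, set P = MC: x = 5. The firm stays open but cuts output.

Output falls from 6 to 5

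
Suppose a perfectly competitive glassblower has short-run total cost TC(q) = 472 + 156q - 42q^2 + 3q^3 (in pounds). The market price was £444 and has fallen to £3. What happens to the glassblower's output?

Output falls from 12 to 0 (the firm shuts down)

AVC = 156 - 42q + 3q^2, minimized at q = 7 where min AVC = £9. MC = 156 - 84q + 9q^2.
With P = £444 above the shutdown price, P = MC gives q = 12.
At P = £3 < min AVC = £9, price no longer covers variable cost at any output, so the firm shuts down: q = 0.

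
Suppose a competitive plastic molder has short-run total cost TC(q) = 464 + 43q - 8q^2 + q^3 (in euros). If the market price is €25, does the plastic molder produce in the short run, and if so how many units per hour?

Variable cost is VC = 43q - 8q^2 + q^3, so AVC = VC/q = 43 - 8q + q^2 and MC = dTC/dq = 43 - 16q + 3q^2.
AVC is minimized where dAVC/dq = -8 + 2q = 0, at q = 4; min AVC = 43 - 8·4 + 4^2 = €27.
P = €25 lies below min AVC = €27; no output level covers variable cost.
Best response: produce nothing and absorb the €464 fixed cost.

Shut down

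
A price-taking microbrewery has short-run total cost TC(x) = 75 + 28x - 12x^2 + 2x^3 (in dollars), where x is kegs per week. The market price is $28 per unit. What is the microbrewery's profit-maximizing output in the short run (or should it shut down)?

Produce at x = 4

Variable cost is VC = 28x - 12x^2 + 2x^3, so AVC = VC/x = 28 - 12x + 2x^2 and MC = dTC/dx = 28 - 24x + 6x^2.
AVC is minimized where dAVC/dx = -12 + 4x = 0, at x = 3; min AVC = 28 - 12·3 + 2·3^2 = $10.
P = $28 exceeds min AVC = $10, so the firm stays open.
Set P = MC: 28 = 28 - 24x + 6x^2 → -24x + 6x^2 = 0. The roots are x = 0 and x = 4; the profit-maximizing output is on the rising part of MC, so x* = 4.
Check: AVC at x = 4 is $12 ≤ P, so revenue covers variable cost.
Profit = P·x − TC = 28·4 − 123 = -$11, a loss, but smaller than the $75 fixed cost the firm would lose by shutting down.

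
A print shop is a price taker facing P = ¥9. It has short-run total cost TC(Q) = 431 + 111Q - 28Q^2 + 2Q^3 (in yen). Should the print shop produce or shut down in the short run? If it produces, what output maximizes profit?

Strip out fixed cost: VC = 111Q - 28Q^2 + 2Q^3. Then AVC = 111 - 28Q + 2Q^2 and MC = 111 - 56Q + 6Q^2.
AVC is minimized where dAVC/dQ = -28 + 4Q = 0, at Q = 7; min AVC = 111 - 28·7 + 2·7^2 = ¥13.
Since P = ¥9 < min AVC = ¥13, price fails to cover variable cost at any output.
Best response: produce nothing and absorb the ¥431 fixed cost.

Shut down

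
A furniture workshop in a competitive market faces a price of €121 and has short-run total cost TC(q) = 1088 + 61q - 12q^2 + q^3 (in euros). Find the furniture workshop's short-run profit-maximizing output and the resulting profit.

Profit = -€288 at q = 10

AVC = 61 - 12q + q^2; min AVC = €25 at q = 6. Since P = €121 ≥ min AVC, the firm produces.
With MC = 61 - 24q + 3q^2, P = MC on the upward-sloping part at q* = 10.
TR = 121·10 = 1210. TC = 1088 + 410 = 1498. Profit = 1210 − 1498 = -€288.
Shutting down would mean losing the fixed cost of €1088, so operating at a loss of €288 is better by €800.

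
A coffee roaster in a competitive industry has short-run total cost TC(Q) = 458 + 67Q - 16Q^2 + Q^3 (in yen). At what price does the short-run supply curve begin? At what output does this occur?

The firm shuts down when price falls below the minimum of average variable cost. AVC = VC/Q = 67 - 16Q + Q^2.
At the minimum of AVC, MC = AVC. MC = 67 - 32Q + 3Q^2; setting MC = AVC gives 2Q^2 - 16Q = 0, so Q = 8. min AVC = 3.
The firm shuts down for any P below ¥3.

¥3 per unit, at Q = 8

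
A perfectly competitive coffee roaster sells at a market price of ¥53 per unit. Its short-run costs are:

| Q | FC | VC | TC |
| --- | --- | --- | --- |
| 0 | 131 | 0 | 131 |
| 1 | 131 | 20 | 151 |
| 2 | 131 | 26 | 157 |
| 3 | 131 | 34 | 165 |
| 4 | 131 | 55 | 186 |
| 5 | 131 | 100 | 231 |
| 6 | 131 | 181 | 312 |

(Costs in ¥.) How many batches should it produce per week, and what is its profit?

Tabulate TR − TC: Q=0: -131; Q=1: -98; Q=2: -51; Q=3: -6; Q=4: 26; Q=5: 34; Q=6: 6.
Profit is maximized at Q = 5. AVC there is 100/5 = ¥20 ≤ P, so producing beats shutting down (which would give -¥131).

Q = 5; profit = ¥34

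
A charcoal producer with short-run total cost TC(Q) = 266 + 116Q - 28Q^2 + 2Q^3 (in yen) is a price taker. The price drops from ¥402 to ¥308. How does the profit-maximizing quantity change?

Output falls from 13 to 12

AVC = 116 - 28Q + 2Q^2, minimized at Q = 7 where min AVC = ¥18. MC = 116 - 56Q + 6Q^2.
With P = ¥402 above the shutdown price, P = MC gives Q = 13.
At P = ¥308 ≥ min AVC, set P = MC: Q = 12. The firm stays open but cuts output.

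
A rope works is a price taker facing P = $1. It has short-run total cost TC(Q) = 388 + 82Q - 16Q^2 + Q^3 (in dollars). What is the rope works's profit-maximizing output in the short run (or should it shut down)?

Strip out fixed cost: VC = 82Q - 16Q^2 + Q^3. Then AVC = 82 - 16Q + Q^2 and MC = 82 - 32Q + 3Q^2.
AVC hits its minimum where MC = AVC, at Q = 8, giving min AVC = 82 - 16·8 + 8^2 = $18.
P = $1 lies below min AVC = $18; no output level covers variable cost.
The firm minimizes its loss by shutting down and losing only its fixed cost of $388.

Shut down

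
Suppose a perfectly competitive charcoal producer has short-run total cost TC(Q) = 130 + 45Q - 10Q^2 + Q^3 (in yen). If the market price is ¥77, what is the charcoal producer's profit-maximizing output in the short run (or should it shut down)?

Variable cost is VC = 45Q - 10Q^2 + Q^3, so AVC = VC/Q = 45 - 10Q + Q^2 and MC = dTC/dQ = 45 - 20Q + 3Q^2.
AVC is minimized where dAVC/dQ = -10 + 2Q = 0, at Q = 5; min AVC = 45 - 10·5 + 5^2 = ¥20.
P = ¥77 exceeds min AVC = ¥20, so the firm stays open.
Set P = MC: 77 = 45 - 20Q + 3Q^2 → -32 - 20Q + 3Q^2 = 0. The roots are Q = -4/3 and Q = 8; the profit-maximizing output is on the rising part of MC, so Q* = 8.
Check: AVC at Q = 8 is ¥29 ≤ P, so revenue covers variable cost.
Profit = P·Q − TC = 77·8 − 362 = ¥254.

Produce at Q = 8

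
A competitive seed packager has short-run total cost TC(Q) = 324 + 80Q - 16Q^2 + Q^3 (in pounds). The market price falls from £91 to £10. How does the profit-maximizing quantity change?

MC = 80 - 32Q + 3Q^2; the shutdown threshold is min AVC = £16 (at Q = 8).
At P = £91 ≥ min AVC, set P = MC on the rising branch: Q = 11.
At P = £10 < min AVC = £16, price no longer covers variable cost at any output, so the firm shuts down: Q = 0.

Output falls from 11 to 0 (the firm shuts down)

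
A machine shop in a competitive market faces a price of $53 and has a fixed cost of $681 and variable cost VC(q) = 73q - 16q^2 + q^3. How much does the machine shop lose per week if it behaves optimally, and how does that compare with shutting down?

Profit = -$281 at q = 10

AVC = 73 - 16q + q^2; min AVC = $9 at q = 8. Since P = $53 ≥ min AVC, the firm produces.
With MC = 73 - 32q + 3q^2, P = MC on the upward-sloping part at q* = 10.
TR = 53·10 = 530. TC = 681 + 130 = 811. Profit = 530 − 811 = -$281.
That loss of $281 beats the $681 the firm would lose by shutting down; producing recovers $400 of fixed cost.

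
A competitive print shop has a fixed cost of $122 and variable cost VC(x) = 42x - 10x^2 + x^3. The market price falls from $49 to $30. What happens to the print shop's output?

Output falls from 7 to 6

AVC = 42 - 10x + x^2, minimized at x = 5 where min AVC = $17. MC = 42 - 20x + 3x^2.
With P = $49 above the shutdown price, P = MC gives x = 7.
At P = $30 ≥ min AVC, set P = MC: x = 6. The firm stays open but cuts output.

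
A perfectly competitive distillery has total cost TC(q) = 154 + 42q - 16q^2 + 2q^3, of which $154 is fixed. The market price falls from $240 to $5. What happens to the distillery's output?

Output falls from 9 to 0 (the firm shuts down)

AVC = 42 - 16q + 2q^2, minimized at q = 4 where min AVC = $10. MC = 42 - 32q + 6q^2.
At P = $240 ≥ min AVC, set P = MC on the rising branch: q = 9.
At P = $5 < min AVC = $10, price no longer covers variable cost at any output, so the firm shuts down: q = 0.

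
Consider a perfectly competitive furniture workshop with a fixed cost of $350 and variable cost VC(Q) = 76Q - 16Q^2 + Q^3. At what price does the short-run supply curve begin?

The firm shuts down when price falls below the minimum of average variable cost. AVC = VC/Q = 76 - 16Q + Q^2.
At the minimum of AVC, MC = AVC. MC = 76 - 32Q + 3Q^2; setting MC = AVC gives 2Q^2 - 16Q = 0, so Q = 8. min AVC = 12.
The firm shuts down for any P below $12.

$12 per unit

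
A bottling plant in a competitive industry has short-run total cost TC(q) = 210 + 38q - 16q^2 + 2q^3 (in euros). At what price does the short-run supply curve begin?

The shutdown price is the minimum of AVC. VC = 38q - 16q^2 + 2q^3, so AVC = 38 - 16q + 2q^2.
At the minimum of AVC, MC = AVC. MC = 38 - 32q + 6q^2; setting MC = AVC gives 4q^2 - 16q = 0, so q = 4. min AVC = 6.
For P < €6 the firm produces nothing.

€6 per unit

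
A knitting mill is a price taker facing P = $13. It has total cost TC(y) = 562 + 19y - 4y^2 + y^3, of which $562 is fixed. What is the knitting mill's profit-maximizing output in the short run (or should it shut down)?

Variable cost is VC = 19y - 4y^2 + y^3, so AVC = VC/y = 19 - 4y + y^2 and MC = dTC/dy = 19 - 8y + 3y^2.
AVC is minimized where dAVC/dy = -4 + 2y = 0, at y = 2; min AVC = 19 - 4·2 + 2^2 = $15.
P = $13 lies below min AVC = $15; no output level covers variable cost.
Best response: produce nothing and absorb the $562 fixed cost.

Shut down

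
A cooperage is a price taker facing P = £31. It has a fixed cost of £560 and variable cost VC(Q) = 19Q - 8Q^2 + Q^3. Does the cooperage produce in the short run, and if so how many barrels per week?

Produce at Q = 6

From TC, MC = TC'(Q) = 19 - 16Q + 3Q^2 and AVC = VC/Q = 19 - 8Q + Q^2.
AVC hits its minimum where MC = AVC, at Q = 4, giving min AVC = 19 - 8·4 + 4^2 = £3.
Since P = £31 ≥ min AVC = £3, price covers variable cost and the firm should produce.
Solving P = MC: -12 - 16Q + 3Q^2 = 0 ⇒ Q = -2/3 or 6. On the upward-sloping branch, Q* = 6.
Check: AVC at Q = 6 is £7 ≤ P, so revenue covers variable cost.
Profit = P·Q − TC = 31·6 − 602 = -£416, a loss, but smaller than the £560 fixed cost the firm would lose by shutting down.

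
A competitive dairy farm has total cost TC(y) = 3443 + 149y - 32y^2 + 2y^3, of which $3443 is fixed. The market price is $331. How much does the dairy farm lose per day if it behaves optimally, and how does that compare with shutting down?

AVC = 149 - 32y + 2y^2; min AVC = $21 at y = 8. Since P = $331 ≥ min AVC, the firm produces.
With MC = 149 - 64y + 6y^2, P = MC on the upward-sloping part at y* = 13.
TR = 331·13 = 4303. TC = 3443 + 923 = 4366. Profit = 4303 − 4366 = -$63.
By producing, the firm covers all variable cost plus $3380 of fixed cost; shutting down would lose the full $3443.

Profit = -$63 at y = 13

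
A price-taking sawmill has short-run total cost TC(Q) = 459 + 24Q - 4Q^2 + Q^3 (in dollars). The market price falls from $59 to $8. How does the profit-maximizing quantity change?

Output falls from 5 to 0 (the firm shuts down)

AVC = 24 - 4Q + Q^2, minimized at Q = 2 where min AVC = $20. MC = 24 - 8Q + 3Q^2.
With P = $59 above the shutdown price, P = MC gives Q = 5.
At P = $8 < min AVC = $20, price no longer covers variable cost at any output, so the firm shuts down: Q = 0.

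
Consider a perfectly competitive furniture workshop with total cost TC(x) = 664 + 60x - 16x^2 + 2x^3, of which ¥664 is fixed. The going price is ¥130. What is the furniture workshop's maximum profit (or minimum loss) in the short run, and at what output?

Profit = -¥76 at x = 7

AVC = 60 - 16x + 2x^2; min AVC = ¥28 at x = 4. Since P = ¥130 ≥ min AVC, the firm produces.
MC = 60 - 32x + 6x^2. Setting P = MC and taking the root on the rising branch gives x* = 7.
TR = 130·7 = 910. TC = 664 + 322 = 986. Profit = 910 − 986 = -¥76.
By producing, the firm covers all variable cost plus ¥588 of fixed cost; shutting down would lose the full ¥664.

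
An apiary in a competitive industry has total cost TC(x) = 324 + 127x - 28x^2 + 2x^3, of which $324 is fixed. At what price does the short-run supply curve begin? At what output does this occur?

$29 per unit, at x = 7

Short-run supply begins at min AVC. From VC = 127x - 28x^2 + 2x^3, AVC = 127 - 28x + 2x^2.
dAVC/dx = -28 + 4x = 0 gives x = 7. min AVC = 127 - 28·7 + 2·7^2 = 29.
So the shutdown price is $29.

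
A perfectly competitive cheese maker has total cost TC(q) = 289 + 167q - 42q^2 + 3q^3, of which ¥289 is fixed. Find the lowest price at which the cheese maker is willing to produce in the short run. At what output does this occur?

The firm shuts down when price falls below the minimum of average variable cost. AVC = VC/q = 167 - 42q + 3q^2.
dAVC/dq = -42 + 6q = 0 gives q = 7. min AVC = 167 - 42·7 + 3·7^2 = 20.
For P < ¥20 the firm produces nothing.

¥20 per unit, at q = 7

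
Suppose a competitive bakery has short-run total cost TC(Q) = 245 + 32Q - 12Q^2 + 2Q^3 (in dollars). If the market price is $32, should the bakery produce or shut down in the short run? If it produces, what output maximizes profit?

From TC, MC = TC'(Q) = 32 - 24Q + 6Q^2 and AVC = VC/Q = 32 - 12Q + 2Q^2.
The AVC parabola has its vertex at Q = 12/4 = 3, where AVC = 32 - 12·3 + 2·3^2 = $14.
Because $32 ≥ $14, revenue can cover variable cost; the firm operates.
Set P = MC: 32 = 32 - 24Q + 6Q^2 → -24Q + 6Q^2 = 0. The roots are Q = 0 and Q = 4; the profit-maximizing output is on the rising part of MC, so Q* = 4.
Check: AVC at Q = 4 is $16 ≤ P, so revenue covers variable cost.
Profit = P·Q − TC = 32·4 − 309 = -$181, a loss, but smaller than the $245 fixed cost the firm would lose by shutting down.

Produce at Q = 4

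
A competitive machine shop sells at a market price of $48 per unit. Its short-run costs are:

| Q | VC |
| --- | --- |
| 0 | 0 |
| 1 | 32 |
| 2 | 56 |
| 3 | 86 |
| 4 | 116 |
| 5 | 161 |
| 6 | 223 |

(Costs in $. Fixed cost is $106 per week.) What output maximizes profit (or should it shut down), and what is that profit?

Q = 5; profit = -$27

Tabulate TR − TC: Q=0: -106; Q=1: -90; Q=2: -66; Q=3: -48; Q=4: -30; Q=5: -27; Q=6: -41.
Profit is maximized at Q = 5. AVC there is 161/5 = $32.20 ≤ P, so producing beats shutting down (which would give -$106).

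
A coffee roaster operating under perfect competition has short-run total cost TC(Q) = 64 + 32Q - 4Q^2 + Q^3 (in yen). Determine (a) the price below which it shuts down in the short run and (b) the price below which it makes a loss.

Shutdown price = ¥28; break-even price = ¥48

Shutdown price = min AVC. AVC = 32 - 4Q + Q^2, with vertex at Q = 2 and minimum ¥28.
ATC = 64/Q + 32 - 4Q + Q^2. Setting dATC/dQ = −64/Q^2 − 4 + 2Q = 0 gives Q = 4 (since 2·4^3 − 4·4^2 = 64).
min ATC = 64/4 + 32 − 4·4 + 4^2 = ¥48. That is the break-even price.
For ¥28 ≤ P < ¥48 the firm produces at a loss; below ¥28 it shuts down.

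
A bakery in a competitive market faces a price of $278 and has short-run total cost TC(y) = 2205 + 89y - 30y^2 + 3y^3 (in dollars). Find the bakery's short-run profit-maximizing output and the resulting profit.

Profit = -$261 at y = 9

AVC = 89 - 30y + 3y^2; min AVC = $14 at y = 5. Since P = $278 ≥ min AVC, the firm produces.
With MC = 89 - 60y + 9y^2, P = MC on the upward-sloping part at y* = 9.
TR = 278·9 = 2502. TC = 2205 + 558 = 2763. Profit = 2502 − 2763 = -$261.
Shutting down would mean losing the fixed cost of $2205, so operating at a loss of $261 is better by $1944.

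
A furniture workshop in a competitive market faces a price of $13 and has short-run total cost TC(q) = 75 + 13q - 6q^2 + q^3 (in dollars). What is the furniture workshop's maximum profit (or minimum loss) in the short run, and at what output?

AVC = 13 - 6q + q^2 has its minimum $4 at q = 3; price $13 clears that bar, so the firm operates.
MC = 13 - 12q + 3q^2. Setting P = MC and taking the root on the rising branch gives q* = 4.
TR = 13·4 = 52. TC = 75 + 20 = 95. Profit = 52 − 95 = -$43.
By producing, the firm covers all variable cost plus $32 of fixed cost; shutting down would lose the full $75.

Profit = -$43 at q = 4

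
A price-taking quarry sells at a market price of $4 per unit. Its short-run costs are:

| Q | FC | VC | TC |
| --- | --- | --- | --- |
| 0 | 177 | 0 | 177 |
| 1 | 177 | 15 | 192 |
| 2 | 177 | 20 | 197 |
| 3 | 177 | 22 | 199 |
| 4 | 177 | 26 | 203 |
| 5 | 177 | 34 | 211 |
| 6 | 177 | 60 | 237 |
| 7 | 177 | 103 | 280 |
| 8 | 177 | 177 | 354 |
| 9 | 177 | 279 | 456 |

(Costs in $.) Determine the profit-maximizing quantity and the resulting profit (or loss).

Q = 0 (shut down); profit = -$177

Tabulate TR − TC: Q=0: -177; Q=1: -188; Q=2: -189; Q=3: -187; Q=4: -187; Q=5: -191; Q=6: -213; Q=7: -252; Q=8: -322; Q=9: -420.
Profit is highest at Q = 0. Equivalently, the lowest AVC in the table is 26/4 ≈ $6.50 at Q = 4, and P = $4 falls below it — price never covers variable cost, so the firm shuts down and loses only its fixed cost.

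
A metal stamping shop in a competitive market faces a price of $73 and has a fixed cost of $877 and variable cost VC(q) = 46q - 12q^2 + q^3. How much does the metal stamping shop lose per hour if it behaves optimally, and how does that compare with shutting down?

Profit = -$391 at q = 9

AVC = 46 - 12q + q^2 has its minimum $10 at q = 6; price $73 clears that bar, so the firm operates.
MC = 46 - 24q + 3q^2. Setting P = MC and taking the root on the rising branch gives q* = 9.
TR = 73·9 = 657. TC = 877 + 171 = 1048. Profit = 657 − 1048 = -$391.
Shutting down would mean losing the fixed cost of $877, so operating at a loss of $391 is better by $486.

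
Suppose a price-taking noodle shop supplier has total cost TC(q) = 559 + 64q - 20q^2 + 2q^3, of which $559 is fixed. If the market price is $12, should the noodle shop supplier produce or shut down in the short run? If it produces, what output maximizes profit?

From TC, MC = TC'(q) = 64 - 40q + 6q^2 and AVC = VC/q = 64 - 20q + 2q^2.
AVC hits its minimum where MC = AVC, at q = 5, giving min AVC = 64 - 20·5 + 2·5^2 = $14.
With P < min AVC ($12 < $14), every unit sold adds to the loss.
Shutting down limits the loss to fixed cost, $559.

Shut down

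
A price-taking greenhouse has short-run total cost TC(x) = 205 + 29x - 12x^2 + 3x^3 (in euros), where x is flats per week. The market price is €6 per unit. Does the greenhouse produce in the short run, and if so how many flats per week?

Variable cost is VC = 29x - 12x^2 + 3x^3, so AVC = VC/x = 29 - 12x + 3x^2 and MC = dTC/dx = 29 - 24x + 9x^2.
AVC hits its minimum where MC = AVC, at x = 2, giving min AVC = 29 - 12·2 + 3·2^2 = €17.
With P < min AVC (€6 < €17), every unit sold adds to the loss.
Shutting down limits the loss to fixed cost, €205.

Shut down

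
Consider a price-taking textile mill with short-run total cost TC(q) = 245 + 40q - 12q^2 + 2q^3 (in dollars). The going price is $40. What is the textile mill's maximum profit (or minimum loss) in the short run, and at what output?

AVC = 40 - 12q + 2q^2 has its minimum $22 at q = 3; price $40 clears that bar, so the firm operates.
With MC = 40 - 24q + 6q^2, P = MC on the upward-sloping part at q* = 4.
TR = 40·4 = 160. TC = 245 + 96 = 341. Profit = 160 − 341 = -$181.
Shutting down would mean losing the fixed cost of $245, so operating at a loss of $181 is better by $64.

Profit = -$181 at q = 4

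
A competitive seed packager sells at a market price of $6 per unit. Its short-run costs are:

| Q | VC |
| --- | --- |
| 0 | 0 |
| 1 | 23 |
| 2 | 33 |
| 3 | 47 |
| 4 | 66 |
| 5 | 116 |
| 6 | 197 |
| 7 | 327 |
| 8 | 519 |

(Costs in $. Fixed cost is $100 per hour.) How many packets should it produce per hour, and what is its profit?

Profit at each row (π = 6Q − TC): Q=0: -100; Q=1: -117; Q=2: -121; Q=3: -129; Q=4: -142; Q=5: -186; Q=6: -261; Q=7: -385; Q=8: -571.
Profit is highest at Q = 0. Equivalently, the lowest AVC in the table is 47/3 ≈ $15.67 at Q = 3, and P = $6 falls below it — price never covers variable cost, so the firm shuts down and loses only its fixed cost.

Q = 0 (shut down); profit = -$100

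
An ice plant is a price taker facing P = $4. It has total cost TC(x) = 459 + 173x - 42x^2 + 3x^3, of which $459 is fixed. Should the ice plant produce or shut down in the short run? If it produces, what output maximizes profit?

Variable cost is VC = 173x - 42x^2 + 3x^3, so AVC = VC/x = 173 - 42x + 3x^2 and MC = dTC/dx = 173 - 84x + 9x^2.
AVC hits its minimum where MC = AVC, at x = 7, giving min AVC = 173 - 42·7 + 3·7^2 = $26.
P = $4 lies below min AVC = $26; no output level covers variable cost.
Shutting down limits the loss to fixed cost, $459.

Shut down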